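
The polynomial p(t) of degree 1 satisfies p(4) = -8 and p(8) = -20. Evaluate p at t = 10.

-26

Using the Lagrange interpolation formula with nodes 4, 8:
  L_0(t) = (t - 8) / -4
  L_1(t) = (t - 4) / 4
Then p(t) = -8·L_0(t) - 20·L_1(t).
Expanding and collecting terms gives p(t) = -3t + 4.
Evaluating at t = 10: p(10) = -26.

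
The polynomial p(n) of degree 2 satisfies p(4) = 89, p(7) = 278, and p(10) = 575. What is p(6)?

203

Using the Lagrange interpolation formula with nodes 4, 7, 10:
  L_0(n) = (n - 7)(n - 10) / 18
  L_1(n) = (n - 4)(n - 10) / -9
  L_2(n) = (n - 4)(n - 7) / 18
Then p(n) = 89·L_0(n) + 278·L_1(n) + 575·L_2(n).
Expanding and collecting terms gives p(n) = 6n² - 3n + 5.
Evaluating at n = 6: p(6) = 203.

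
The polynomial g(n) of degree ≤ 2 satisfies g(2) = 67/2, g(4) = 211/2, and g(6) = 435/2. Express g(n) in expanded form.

Write g(n) = an^2 + bn + c. Substituting each data point gives a linear system:
  4a + 2b + c = 67/2
  16a + 4b + c = 211/2
  36a + 6b + c = 435/2
Solving the system yields a = 5, b = 6, c = 3/2.
So g(n) = 5n^2 + 6n + 3/2.
Check: g(4) = 211/2. ✓

g(n) = 5n^2 + 6n + 3/2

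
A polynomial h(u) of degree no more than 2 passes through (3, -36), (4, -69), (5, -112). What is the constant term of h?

Write h(u) = au^2 + bu + c. Substituting each data point gives a linear system:
  9a + 3b + c = -36
  16a + 4b + c = -69
  25a + 5b + c = -112
Solving the system yields a = -5, b = 2, c = 3.
So h(u) = -5u^2 + 2u + 3.
The constant term is 3.

3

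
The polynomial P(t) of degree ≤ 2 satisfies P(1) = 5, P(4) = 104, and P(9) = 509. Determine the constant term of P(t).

Write P(t) = at^2 + bt + c. Substituting each data point gives a linear system:
  a + b + c = 5
  16a + 4b + c = 104
  81a + 9b + c = 509
Solving the system yields a = 6, b = 3, c = -4.
So P(t) = 6t^2 + 3t - 4.
The constant term is -4.

-4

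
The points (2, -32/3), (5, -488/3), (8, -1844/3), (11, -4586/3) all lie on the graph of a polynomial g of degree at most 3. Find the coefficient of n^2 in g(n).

Write g(n) = an^3 + bn^2 + cn + d. Substituting each data point gives a linear system:
  8a + 4b + 2c + d = -32/3
  125a + 25b + 5c + d = -488/3
  512a + 64b + 8c + d = -1844/3
  1331a + 121b + 11c + d = -4586/3
Solving the system yields a = -1, b = -5/3, c = 0, d = 4.
So g(n) = -n³ - (5/3)n² + 4.
The coefficient of n^2 is -5/3.

-5/3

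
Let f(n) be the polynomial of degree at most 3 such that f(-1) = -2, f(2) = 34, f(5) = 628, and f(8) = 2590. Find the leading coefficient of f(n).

Write f(n) = an^3 + bn^2 + cn + d. Substituting each data point gives a linear system:
  -a + b - c + d = -2
  8a + 4b + 2c + d = 34
  125a + 25b + 5c + d = 628
  512a + 64b + 8c + d = 2590
Solving the system yields a = 5, b = 1, c = -4, d = -2.
So f(n) = 5n^3 + n^2 - 4n - 2.
The leading coefficient is 5.

5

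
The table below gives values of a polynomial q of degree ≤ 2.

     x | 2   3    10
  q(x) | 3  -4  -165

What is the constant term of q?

Write q(x) = ax^2 + bx + c. Substituting each data point gives a linear system:
  4a + 2b + c = 3
  9a + 3b + c = -4
  100a + 10b + c = -165
Solving the system yields a = -2, b = 3, c = 5.
So q(x) = -2x^2 + 3x + 5.
The constant term is 5.

5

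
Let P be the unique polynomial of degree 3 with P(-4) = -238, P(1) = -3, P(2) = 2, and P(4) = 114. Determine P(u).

Write P(u) = au^3 + bu^2 + cu + d. Substituting each data point gives a linear system:
  -64a + 16b - 4c + d = -238
  a + b + c + d = -3
  8a + 4b + 2c + d = 2
  64a + 16b + 4c + d = 114
Solving the system yields a = 3, b = -4, c = -4, d = 2.
So P(u) = 3u^3 - 4u^2 - 4u + 2.
Check: P(2) = 2. ✓

P(u) = 3u^3 - 4u^2 - 4u + 2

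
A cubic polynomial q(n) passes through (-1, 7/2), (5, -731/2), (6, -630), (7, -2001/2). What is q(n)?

q(n) = -3n^3 + n^2 - (5/2)n - 3

Using the Lagrange interpolation formula with nodes -1, 5, 6, 7:
  L_0(n) = (n - 5)(n - 6)(n - 7) / -336
  L_1(n) = (n + 1)(n - 6)(n - 7) / 12
  L_2(n) = (n + 1)(n - 5)(n - 7) / -7
  L_3(n) = (n + 1)(n - 5)(n - 6) / 16
Then q(n) = 7/2·L_0(n) - 731/2·L_1(n) - 630·L_2(n) - 2001/2·L_3(n).
Expanding and collecting terms gives q(n) = -3n^3 + n^2 - (5/2)n - 3.
Check: q(-1) = 7/2. ✓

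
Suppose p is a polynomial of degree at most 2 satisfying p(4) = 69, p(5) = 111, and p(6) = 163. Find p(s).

p(s) = 5s^2 - 3s + 1

Write p(s) = as^2 + bs + c. Substituting each data point gives a linear system:
  16a + 4b + c = 69
  25a + 5b + c = 111
  36a + 6b + c = 163
Solving the system yields a = 5, b = -3, c = 1.
So p(s) = 5s^2 - 3s + 1.
Check: p(5) = 111. ✓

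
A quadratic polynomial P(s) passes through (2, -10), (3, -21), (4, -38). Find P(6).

Write P(s) = as^2 + bs + c. Substituting each data point gives a linear system:
  4a + 2b + c = -10
  9a + 3b + c = -21
  16a + 4b + c = -38
Solving the system yields a = -3, b = 4, c = -6.
So P(s) = -3s^2 + 4s - 6.
Then P(6) = -90.

-90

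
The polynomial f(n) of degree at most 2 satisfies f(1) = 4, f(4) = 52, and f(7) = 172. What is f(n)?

f(n) = 4n^2 - 4n + 4

Write f(n) = an^2 + bn + c. Substituting each data point gives a linear system:
  a + b + c = 4
  16a + 4b + c = 52
  49a + 7b + c = 172
Solving the system yields a = 4, b = -4, c = 4.
So f(n) = 4n^2 - 4n + 4.
Check: f(7) = 172. ✓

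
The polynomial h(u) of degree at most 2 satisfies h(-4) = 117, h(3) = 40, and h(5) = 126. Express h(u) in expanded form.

Using the Lagrange interpolation formula with nodes -4, 3, 5:
  L_0(u) = (u - 3)(u - 5) / 63
  L_1(u) = (u + 4)(u - 5) / -14
  L_2(u) = (u + 4)(u - 3) / 18
Then h(u) = 117·L_0(u) + 40·L_1(u) + 126·L_2(u).
Expanding and collecting terms gives h(u) = 6u^2 - 5u + 1.
Check: h(3) = 40. ✓

h(u) = 6u^2 - 5u + 1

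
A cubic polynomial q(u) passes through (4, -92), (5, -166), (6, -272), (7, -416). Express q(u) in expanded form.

Write q(u) = au^3 + bu^2 + cu + d. Substituting each data point gives a linear system:
  64a + 16b + 4c + d = -92
  125a + 25b + 5c + d = -166
  216a + 36b + 6c + d = -272
  343a + 49b + 7c + d = -416
Solving the system yields a = -1, b = -1, c = -4, d = 4.
So q(u) = -u³ - u² - 4u + 4.
Check: q(5) = -166. ✓

q(u) = -u^3 - u^2 - 4u + 4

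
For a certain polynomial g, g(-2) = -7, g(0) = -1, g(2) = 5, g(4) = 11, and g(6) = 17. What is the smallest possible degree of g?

1

Forward differences of the values at t = -2, 0, 2, 4, 6:
  g  : -7  -1  5  11  17
  Δ  : 6  6  6  6
  Δ^2: 0  0  0
  Δ^3: 0  0
  Δ^4: 0
The first differences are constant (6) and nonzero, while all higher differences vanish, so the minimal degree is 1.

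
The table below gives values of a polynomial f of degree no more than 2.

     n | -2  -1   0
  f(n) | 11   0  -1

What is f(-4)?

63

Forward differences of the values at n = -2, -1, 0:
  f  : 11  0  -1
  Δ  : -11  -1
  Δ^2: 10
The second differences are constant, confirming degree 2.
Interpolating (Newton forward form) and evaluating at n = -4 gives f(-4) = 63.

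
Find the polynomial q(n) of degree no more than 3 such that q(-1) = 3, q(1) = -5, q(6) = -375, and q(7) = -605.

q(n) = -2n^3 + 2n^2 - 2n - 3

Write q(n) = an^3 + bn^2 + cn + d. Substituting each data point gives a linear system:
  -a + b - c + d = 3
  a + b + c + d = -5
  216a + 36b + 6c + d = -375
  343a + 49b + 7c + d = -605
Solving the system yields a = -2, b = 2, c = -2, d = -3.
So q(n) = -2n³ + 2n² - 2n - 3.
Check: q(6) = -375. ✓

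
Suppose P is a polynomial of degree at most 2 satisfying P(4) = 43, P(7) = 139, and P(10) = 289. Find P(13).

493

Write P(n) = an^2 + bn + c. Substituting each data point gives a linear system:
  16a + 4b + c = 43
  49a + 7b + c = 139
  100a + 10b + c = 289
Solving the system yields a = 3, b = -1, c = -1.
So P(n) = 3n² - n - 1.
Then P(13) = 493.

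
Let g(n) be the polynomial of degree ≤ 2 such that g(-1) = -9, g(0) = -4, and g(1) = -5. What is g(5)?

-69

Forward differences of the values at n = -1, 0, 1:
  g  : -9  -4  -5
  Δ  : 5  -1
  Δ^2: -6
The second differences are constant, confirming degree 2.
Interpolating (Newton forward form) and evaluating at n = 5 gives g(5) = -69.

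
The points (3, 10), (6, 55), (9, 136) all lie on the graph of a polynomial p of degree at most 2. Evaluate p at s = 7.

Forward differences of the values at s = 3, 6, 9:
  p  : 10  55  136
  Δ  : 45  81
  Δ^2: 36
The second differences are constant, confirming degree 2.
Interpolating (Newton forward form) and evaluating at s = 7 gives p(7) = 78.

78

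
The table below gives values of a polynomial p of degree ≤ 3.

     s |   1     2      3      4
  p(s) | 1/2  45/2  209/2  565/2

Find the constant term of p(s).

Write p(s) = as^3 + bs^2 + cs + d. Substituting each data point gives a linear system:
  a + b + c + d = 1/2
  8a + 4b + 2c + d = 45/2
  27a + 9b + 3c + d = 209/2
  64a + 16b + 4c + d = 565/2
Solving the system yields a = 6, b = -6, c = -2, d = 5/2.
So p(s) = 6s^3 - 6s^2 - 2s + 5/2.
The constant term is 5/2.

5/2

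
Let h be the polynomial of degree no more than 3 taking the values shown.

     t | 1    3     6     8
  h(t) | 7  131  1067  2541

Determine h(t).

h(t) = 5t^3 - 3t + 5

Using the Lagrange interpolation formula with nodes 1, 3, 6, 8:
  L_0(t) = (t - 3)(t - 6)(t - 8) / -70
  L_1(t) = (t - 1)(t - 6)(t - 8) / 30
  L_2(t) = (t - 1)(t - 3)(t - 8) / -30
  L_3(t) = (t - 1)(t - 3)(t - 6) / 70
Then h(t) = 7·L_0(t) + 131·L_1(t) + 1067·L_2(t) + 2541·L_3(t).
Expanding and collecting terms gives h(t) = 5t^3 - 3t + 5.
Check: h(6) = 1067. ✓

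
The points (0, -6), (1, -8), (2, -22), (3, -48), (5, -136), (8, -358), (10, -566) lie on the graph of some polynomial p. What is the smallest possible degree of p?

Divided differences on the nodes 0, 1, 2, 3, 5, 8, 10:
  order 0: -6  -8  -22  -48  -136  -358  -566
  order 1: -2  -14  -26  -44  -74  -104
  order 2: -6  -6  -6  -6  -6
  order 3: 0  0  0  0
  order 4: 0  0  0
  order 5: 0  0
  order 6: 0
The order-2 divided differences are all -6 (nonzero) and every higher order vanishes, so the data lies on a polynomial of degree exactly 2.

2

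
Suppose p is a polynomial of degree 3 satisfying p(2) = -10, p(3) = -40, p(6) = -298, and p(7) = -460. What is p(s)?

Using the Lagrange interpolation formula with nodes 2, 3, 6, 7:
  L_0(s) = (s - 3)(s - 6)(s - 7) / -20
  L_1(s) = (s - 2)(s - 6)(s - 7) / 12
  L_2(s) = (s - 2)(s - 3)(s - 7) / -12
  L_3(s) = (s - 2)(s - 3)(s - 6) / 20
Then p(s) = -10·L_0(s) - 40·L_1(s) - 298·L_2(s) - 460·L_3(s).
Expanding and collecting terms gives p(s) = -s^3 - 3s^2 + 4s + 2.
Check: p(7) = -460. ✓

p(s) = -s^3 - 3s^2 + 4s + 2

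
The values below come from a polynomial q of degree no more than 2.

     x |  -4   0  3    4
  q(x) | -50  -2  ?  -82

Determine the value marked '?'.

The 3 known points determine the degree-2 polynomial uniquely.
Write q(x) = ax^2 + bx + c. Substituting each data point gives a linear system:
  16a - 4b + c = -50
  c = -2
  16a + 4b + c = -82
Solving the system yields a = -4, b = -4, c = -2.
So q(x) = -4x² - 4x - 2.
Then q(3) = -50.

-50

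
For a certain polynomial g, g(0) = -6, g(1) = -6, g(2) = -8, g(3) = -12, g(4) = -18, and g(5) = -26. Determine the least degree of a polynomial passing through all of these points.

2

Forward differences of the values at x = 0, 1, 2, 3, 4, 5:
  g  : -6  -6  -8  -12  -18  -26
  Δ  : 0  -2  -4  -6  -8
  Δ^2: -2  -2  -2  -2
  Δ^3: 0  0  0
  Δ^4: 0  0
  Δ^5: 0
The second differences are constant (-2) and nonzero, while all higher differences vanish, so the minimal degree is 2.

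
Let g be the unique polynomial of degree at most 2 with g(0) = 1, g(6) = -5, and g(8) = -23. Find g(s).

g(s) = -s^2 + 5s + 1

Using the Lagrange interpolation formula with nodes 0, 6, 8:
  L_0(s) = (s - 6)(s - 8) / 48
  L_1(s) = s(s - 8) / -12
  L_2(s) = s(s - 6) / 16
Then g(s) = 1·L_0(s) - 5·L_1(s) - 23·L_2(s).
Expanding and collecting terms gives g(s) = -s^2 + 5s + 1.
Check: g(6) = -5. ✓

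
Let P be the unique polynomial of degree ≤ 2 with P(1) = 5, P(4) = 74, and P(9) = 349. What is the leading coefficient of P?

4

Write P(u) = au^2 + bu + c. Substituting each data point gives a linear system:
  a + b + c = 5
  16a + 4b + c = 74
  81a + 9b + c = 349
Solving the system yields a = 4, b = 3, c = -2.
So P(u) = 4u^2 + 3u - 2.
The leading coefficient is 4.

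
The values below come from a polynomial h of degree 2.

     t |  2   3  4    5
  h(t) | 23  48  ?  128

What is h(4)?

On equispaced nodes a degree-2 polynomial has vanishing third forward difference, so
  - h(2) + 3·h(3) - 3·h(4) + h(5) = 0.
Substituting the known values and solving for h(4):
  -3·h(4) = -249
  h(4) = 83.

83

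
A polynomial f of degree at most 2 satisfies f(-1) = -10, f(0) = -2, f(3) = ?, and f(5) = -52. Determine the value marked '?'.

-14

The 3 known points determine the degree-2 polynomial uniquely.
Write f(s) = as^2 + bs + c. Substituting each data point gives a linear system:
  a - b + c = -10
  c = -2
  25a + 5b + c = -52
Solving the system yields a = -3, b = 5, c = -2.
So f(s) = -3s^2 + 5s - 2.
Then f(3) = -14.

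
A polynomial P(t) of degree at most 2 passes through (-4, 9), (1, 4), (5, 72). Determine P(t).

P(t) = 2t^2 + 5t - 3

Write P(t) = at^2 + bt + c. Substituting each data point gives a linear system:
  16a - 4b + c = 9
  a + b + c = 4
  25a + 5b + c = 72
Solving the system yields a = 2, b = 5, c = -3.
So P(t) = 2t^2 + 5t - 3.
Check: P(-4) = 9. ✓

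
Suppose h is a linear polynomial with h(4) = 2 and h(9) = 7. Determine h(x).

h(x) = x - 2

Write h(x) = ax + b. Substituting each data point gives a linear system:
  4a + b = 2
  9a + b = 7
Solving the system yields a = 1, b = -2.
So h(x) = x - 2.
Check: h(4) = 2. ✓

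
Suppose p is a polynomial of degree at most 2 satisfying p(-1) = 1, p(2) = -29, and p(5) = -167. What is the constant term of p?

3

Write p(t) = at^2 + bt + c. Substituting each data point gives a linear system:
  a - b + c = 1
  4a + 2b + c = -29
  25a + 5b + c = -167
Solving the system yields a = -6, b = -4, c = 3.
So p(t) = -6t^2 - 4t + 3.
The constant term is 3.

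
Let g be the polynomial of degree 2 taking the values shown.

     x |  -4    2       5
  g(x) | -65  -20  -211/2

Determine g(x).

Using the Lagrange interpolation formula with nodes -4, 2, 5:
  L_0(x) = (x - 2)(x - 5) / 54
  L_1(x) = (x + 4)(x - 5) / -18
  L_2(x) = (x + 4)(x - 2) / 27
Then g(x) = -65·L_0(x) - 20·L_1(x) - 211/2·L_2(x).
Expanding and collecting terms gives g(x) = -4x^2 - (1/2)x - 3.
Check: g(-4) = -65. ✓

g(x) = -4x^2 - (1/2)x - 3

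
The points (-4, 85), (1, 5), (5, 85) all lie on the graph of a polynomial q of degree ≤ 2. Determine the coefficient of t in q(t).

-4

Write q(t) = at^2 + bt + c. Substituting each data point gives a linear system:
  16a - 4b + c = 85
  a + b + c = 5
  25a + 5b + c = 85
Solving the system yields a = 4, b = -4, c = 5.
So q(t) = 4t² - 4t + 5.
The coefficient of t is -4.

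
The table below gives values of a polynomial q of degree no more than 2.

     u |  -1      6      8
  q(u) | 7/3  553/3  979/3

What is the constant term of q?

Write q(u) = au^2 + bu + c. Substituting each data point gives a linear system:
  a - b + c = 7/3
  36a + 6b + c = 553/3
  64a + 8b + c = 979/3
Solving the system yields a = 5, b = 1, c = -5/3.
So q(u) = 5u^2 + u - 5/3.
The constant term is -5/3.

-5/3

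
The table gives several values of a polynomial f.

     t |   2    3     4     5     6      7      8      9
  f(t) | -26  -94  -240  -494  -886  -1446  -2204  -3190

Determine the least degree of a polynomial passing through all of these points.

3

Forward differences of the values at t = 2, 3, 4, 5, 6, 7, 8, 9:
  f  : -26  -94  -240  -494  -886  -1446  -2204  -3190
  Δ  : -68  -146  -254  -392  -560  -758  -986
  Δ^2: -78  -108  -138  -168  -198  -228
  Δ^3: -30  -30  -30  -30  -30
  Δ^4: 0  0  0  0
  Δ^5: 0  0  0
  Δ^6: 0  0
  Δ^7: 0
The third differences are constant (-30) and nonzero, while all higher differences vanish, so the minimal degree is 3.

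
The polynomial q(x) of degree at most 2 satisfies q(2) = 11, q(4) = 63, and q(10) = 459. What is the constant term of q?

Write q(x) = ax^2 + bx + c. Substituting each data point gives a linear system:
  4a + 2b + c = 11
  16a + 4b + c = 63
  100a + 10b + c = 459
Solving the system yields a = 5, b = -4, c = -1.
So q(x) = 5x² - 4x - 1.
The constant term is -1.

-1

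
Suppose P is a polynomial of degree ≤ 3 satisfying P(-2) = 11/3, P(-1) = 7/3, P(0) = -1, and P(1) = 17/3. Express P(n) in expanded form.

P(n) = 2n^3 + 5n^2 - (1/3)n - 1

Write P(n) = an^3 + bn^2 + cn + d. Substituting each data point gives a linear system:
  -8a + 4b - 2c + d = 11/3
  -a + b - c + d = 7/3
  d = -1
  a + b + c + d = 17/3
Solving the system yields a = 2, b = 5, c = -1/3, d = -1.
So P(n) = 2n^3 + 5n^2 - (1/3)n - 1.
Check: P(-1) = 7/3. ✓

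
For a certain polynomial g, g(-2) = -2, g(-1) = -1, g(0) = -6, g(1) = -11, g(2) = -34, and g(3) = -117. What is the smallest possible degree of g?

4

Forward differences of the values at x = -2, -1, 0, 1, 2, 3:
  g  : -2  -1  -6  -11  -34  -117
  Δ  : 1  -5  -5  -23  -83
  Δ^2: -6  0  -18  -60
  Δ^3: 6  -18  -42
  Δ^4: -24  -24
  Δ^5: 0
The fourth differences are constant (-24) and nonzero, while all higher differences vanish, so the minimal degree is 4.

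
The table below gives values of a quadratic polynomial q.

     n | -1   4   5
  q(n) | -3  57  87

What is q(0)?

-3

Using the Lagrange interpolation formula with nodes -1, 4, 5:
  L_0(n) = (n - 4)(n - 5) / 30
  L_1(n) = (n + 1)(n - 5) / -5
  L_2(n) = (n + 1)(n - 4) / 6
Then q(n) = -3·L_0(n) + 57·L_1(n) + 87·L_2(n).
Expanding and collecting terms gives q(n) = 3n^2 + 3n - 3.
Evaluating at n = 0: q(0) = -3.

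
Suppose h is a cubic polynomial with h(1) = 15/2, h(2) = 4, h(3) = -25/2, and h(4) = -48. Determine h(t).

h(t) = -t^3 - (1/2)t^2 + 5t + 4

Write h(t) = at^3 + bt^2 + ct + d. Substituting each data point gives a linear system:
  a + b + c + d = 15/2
  8a + 4b + 2c + d = 4
  27a + 9b + 3c + d = -25/2
  64a + 16b + 4c + d = -48
Solving the system yields a = -1, b = -1/2, c = 5, d = 4.
So h(t) = -t^3 - (1/2)t^2 + 5t + 4.
Check: h(4) = -48. ✓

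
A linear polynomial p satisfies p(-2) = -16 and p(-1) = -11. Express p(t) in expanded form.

Write p(t) = at + b. Substituting each data point gives a linear system:
  -2a + b = -16
  -a + b = -11
Solving the system yields a = 5, b = -6.
So p(t) = 5t - 6.
Check: p(-2) = -16. ✓

p(t) = 5t - 6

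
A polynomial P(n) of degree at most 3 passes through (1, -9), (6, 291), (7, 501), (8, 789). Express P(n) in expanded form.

Using the Lagrange interpolation formula with nodes 1, 6, 7, 8:
  L_0(n) = (n - 6)(n - 7)(n - 8) / -210
  L_1(n) = (n - 1)(n - 7)(n - 8) / 10
  L_2(n) = (n - 1)(n - 6)(n - 8) / -6
  L_3(n) = (n - 1)(n - 6)(n - 7) / 14
Then P(n) = -9·L_0(n) + 291·L_1(n) + 501·L_2(n) + 789·L_3(n).
Expanding and collecting terms gives P(n) = 2n³ - 3n² - 5n - 3.
Check: P(1) = -9. ✓

P(n) = 2n^3 - 3n^2 - 5n - 3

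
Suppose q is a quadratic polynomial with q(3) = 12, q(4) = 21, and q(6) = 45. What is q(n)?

q(n) = n^2 + 2n - 3

Using the Lagrange interpolation formula with nodes 3, 4, 6:
  L_0(n) = (n - 4)(n - 6) / 3
  L_1(n) = (n - 3)(n - 6) / -2
  L_2(n) = (n - 3)(n - 4) / 6
Then q(n) = 12·L_0(n) + 21·L_1(n) + 45·L_2(n).
Expanding and collecting terms gives q(n) = n² + 2n - 3.
Check: q(3) = 12. ✓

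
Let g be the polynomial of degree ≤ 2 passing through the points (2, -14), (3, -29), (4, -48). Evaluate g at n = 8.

-164

Write g(n) = an^2 + bn + c. Substituting each data point gives a linear system:
  4a + 2b + c = -14
  9a + 3b + c = -29
  16a + 4b + c = -48
Solving the system yields a = -2, b = -5, c = 4.
So g(n) = -2n² - 5n + 4.
Then g(8) = -164.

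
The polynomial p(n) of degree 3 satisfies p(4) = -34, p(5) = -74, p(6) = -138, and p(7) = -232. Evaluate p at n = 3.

-12

Write p(n) = an^3 + bn^2 + cn + d. Substituting each data point gives a linear system:
  64a + 16b + 4c + d = -34
  125a + 25b + 5c + d = -74
  216a + 36b + 6c + d = -138
  343a + 49b + 7c + d = -232
Solving the system yields a = -1, b = 3, c = -6, d = 6.
So p(n) = -n^3 + 3n^2 - 6n + 6.
Then p(3) = -12.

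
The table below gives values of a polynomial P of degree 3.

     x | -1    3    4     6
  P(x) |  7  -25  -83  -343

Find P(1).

Using the Lagrange interpolation formula with nodes -1, 3, 4, 6:
  L_0(x) = (x - 3)(x - 4)(x - 6) / -140
  L_1(x) = (x + 1)(x - 4)(x - 6) / 12
  L_2(x) = (x + 1)(x - 3)(x - 6) / -10
  L_3(x) = (x + 1)(x - 3)(x - 4) / 42
Then P(x) = 7·L_0(x) - 25·L_1(x) - 83·L_2(x) - 343·L_3(x).
Expanding and collecting terms gives P(x) = -2x³ + 2x² + 2x + 5.
Evaluating at x = 1: P(1) = 7.

7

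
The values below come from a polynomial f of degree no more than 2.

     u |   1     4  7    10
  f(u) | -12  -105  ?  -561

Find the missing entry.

On equispaced nodes a degree-2 polynomial has vanishing third forward difference, so
  - f(1) + 3·f(4) - 3·f(7) + f(10) = 0.
Substituting the known values and solving for f(7):
  -3·f(7) = 864
  f(7) = -288.

-288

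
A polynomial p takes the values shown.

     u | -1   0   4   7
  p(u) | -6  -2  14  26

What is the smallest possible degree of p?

Divided differences on the nodes -1, 0, 4, 7:
  order 0: -6  -2  14  26
  order 1: 4  4  4
  order 2: 0  0
  order 3: 0
The order-1 divided differences are all 4 (nonzero) and every higher order vanishes, so the data lies on a polynomial of degree exactly 1.

1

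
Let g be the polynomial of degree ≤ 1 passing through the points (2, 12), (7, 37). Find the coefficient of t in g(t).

5

Write g(t) = at + b. Substituting each data point gives a linear system:
  2a + b = 12
  7a + b = 37
Solving the system yields a = 5, b = 2.
So g(t) = 5t + 2.
The leading coefficient is 5.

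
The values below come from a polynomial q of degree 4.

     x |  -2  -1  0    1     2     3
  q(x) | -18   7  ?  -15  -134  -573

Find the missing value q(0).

On equispaced nodes a degree-4 polynomial has vanishing fifth forward difference, so
  - q(-2) + 5·q(-1) - 10·q(0) + 10·q(1) - 5·q(2) + q(3) = 0.
Substituting the known values and solving for q(0):
  -10·q(0) = 0
  q(0) = 0.

0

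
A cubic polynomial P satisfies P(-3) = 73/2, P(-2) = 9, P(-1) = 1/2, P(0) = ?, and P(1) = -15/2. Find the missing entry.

The 4 known points determine the degree-3 polynomial uniquely.
Write P(t) = at^3 + bt^2 + ct + d. Substituting each data point gives a linear system:
  -27a + 9b - 3c + d = 73/2
  -8a + 4b - 2c + d = 9
  -a + b - c + d = 1/2
  a + b + c + d = -15/2
Solving the system yields a = -2, b = -5/2, c = -2, d = -1.
So P(t) = -2t³ - (5/2)t² - 2t - 1.
Then P(0) = -1.

-1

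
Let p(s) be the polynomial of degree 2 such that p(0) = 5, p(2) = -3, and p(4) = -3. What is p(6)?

5

Forward differences of the values at s = 0, 2, 4:
  p  : 5  -3  -3
  Δ  : -8  0
  Δ^2: 8
The second differences are constant, confirming degree 2.
Interpolating (Newton forward form) and evaluating at s = 6 gives p(6) = 5.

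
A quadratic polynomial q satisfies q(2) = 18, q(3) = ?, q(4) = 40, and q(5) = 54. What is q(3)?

The 3 known points determine the degree-2 polynomial uniquely.
Write q(n) = an^2 + bn + c. Substituting each data point gives a linear system:
  4a + 2b + c = 18
  16a + 4b + c = 40
  25a + 5b + c = 54
Solving the system yields a = 1, b = 5, c = 4.
So q(n) = n² + 5n + 4.
Then q(3) = 28.

28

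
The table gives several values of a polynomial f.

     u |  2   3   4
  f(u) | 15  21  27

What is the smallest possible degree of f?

1

Forward differences of the values at u = 2, 3, 4:
  f  : 15  21  27
  Δ  : 6  6
  Δ^2: 0
The first differences are constant (6) and nonzero, while all higher differences vanish, so the minimal degree is 1.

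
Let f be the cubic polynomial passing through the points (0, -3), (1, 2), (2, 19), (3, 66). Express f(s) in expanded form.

f(s) = 3s^3 - 3s^2 + 5s - 3

Write f(s) = as^3 + bs^2 + cs + d. Substituting each data point gives a linear system:
  d = -3
  a + b + c + d = 2
  8a + 4b + 2c + d = 19
  27a + 9b + 3c + d = 66
Solving the system yields a = 3, b = -3, c = 5, d = -3.
So f(s) = 3s^3 - 3s^2 + 5s - 3.
Check: f(0) = -3. ✓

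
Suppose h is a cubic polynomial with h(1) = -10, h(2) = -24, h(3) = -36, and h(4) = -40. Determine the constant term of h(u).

0

Write h(u) = au^3 + bu^2 + cu + d. Substituting each data point gives a linear system:
  a + b + c + d = -10
  8a + 4b + 2c + d = -24
  27a + 9b + 3c + d = -36
  64a + 16b + 4c + d = -40
Solving the system yields a = 1, b = -5, c = -6, d = 0.
So h(u) = u^3 - 5u^2 - 6u.
The constant term is 0.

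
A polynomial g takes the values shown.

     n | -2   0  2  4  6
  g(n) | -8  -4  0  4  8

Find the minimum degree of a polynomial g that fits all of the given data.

1

Forward differences of the values at n = -2, 0, 2, 4, 6:
  g  : -8  -4  0  4  8
  Δ  : 4  4  4  4
  Δ^2: 0  0  0
  Δ^3: 0  0
  Δ^4: 0
The first differences are constant (4) and nonzero, while all higher differences vanish, so the minimal degree is 1.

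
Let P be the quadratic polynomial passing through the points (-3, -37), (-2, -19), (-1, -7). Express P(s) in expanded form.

Write P(s) = as^2 + bs + c. Substituting each data point gives a linear system:
  9a - 3b + c = -37
  4a - 2b + c = -19
  a - b + c = -7
Solving the system yields a = -3, b = 3, c = -1.
So P(s) = -3s² + 3s - 1.
Check: P(-3) = -37. ✓

P(s) = -3s^2 + 3s - 1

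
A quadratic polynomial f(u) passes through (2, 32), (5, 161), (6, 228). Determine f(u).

f(u) = 6u^2 + u + 6

Write f(u) = au^2 + bu + c. Substituting each data point gives a linear system:
  4a + 2b + c = 32
  25a + 5b + c = 161
  36a + 6b + c = 228
Solving the system yields a = 6, b = 1, c = 6.
So f(u) = 6u² + u + 6.
Check: f(6) = 228. ✓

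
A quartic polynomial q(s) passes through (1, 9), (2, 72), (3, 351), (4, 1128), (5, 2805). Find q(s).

q(s) = 5s^4 - 3s^3 + s^2 + 6s

Write q(s) = as^4 + bs^3 + cs^2 + ds + e. Substituting each data point gives a linear system:
  a + b + c + d + e = 9
  16a + 8b + 4c + 2d + e = 72
  81a + 27b + 9c + 3d + e = 351
  256a + 64b + 16c + 4d + e = 1128
  625a + 125b + 25c + 5d + e = 2805
Solving the system yields a = 5, b = -3, c = 1, d = 6, e = 0.
So q(s) = 5s⁴ - 3s³ + s² + 6s.
Check: q(5) = 2805. ✓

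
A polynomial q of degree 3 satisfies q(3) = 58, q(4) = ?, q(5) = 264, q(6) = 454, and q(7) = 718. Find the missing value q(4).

The 4 known points determine the degree-3 polynomial uniquely.
Write q(s) = as^3 + bs^2 + cs + d. Substituting each data point gives a linear system:
  27a + 9b + 3c + d = 58
  125a + 25b + 5c + d = 264
  216a + 36b + 6c + d = 454
  343a + 49b + 7c + d = 718
Solving the system yields a = 2, b = 1, c = -3, d = 4.
So q(s) = 2s³ + s² - 3s + 4.
Then q(4) = 136.

136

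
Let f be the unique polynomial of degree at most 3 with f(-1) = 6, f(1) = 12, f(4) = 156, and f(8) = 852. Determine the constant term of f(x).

4

Write f(x) = ax^3 + bx^2 + cx + d. Substituting each data point gives a linear system:
  -a + b - c + d = 6
  a + b + c + d = 12
  64a + 16b + 4c + d = 156
  512a + 64b + 8c + d = 852
Solving the system yields a = 1, b = 5, c = 2, d = 4.
So f(x) = x^3 + 5x^2 + 2x + 4.
The constant term is 4.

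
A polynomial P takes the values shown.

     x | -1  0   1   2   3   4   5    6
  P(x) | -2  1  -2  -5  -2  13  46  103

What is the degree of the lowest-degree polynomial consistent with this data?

3

Forward differences of the values at x = -1, 0, 1, 2, 3, 4, 5, 6:
  P  : -2  1  -2  -5  -2  13  46  103
  Δ  : 3  -3  -3  3  15  33  57
  Δ^2: -6  0  6  12  18  24
  Δ^3: 6  6  6  6  6
  Δ^4: 0  0  0  0
  Δ^5: 0  0  0
  Δ^6: 0  0
  Δ^7: 0
The third differences are constant (6) and nonzero, while all higher differences vanish, so the minimal degree is 3.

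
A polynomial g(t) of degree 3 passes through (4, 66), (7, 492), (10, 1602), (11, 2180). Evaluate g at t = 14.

Using the Lagrange interpolation formula with nodes 4, 7, 10, 11:
  L_0(t) = (t - 7)(t - 10)(t - 11) / -126
  L_1(t) = (t - 4)(t - 10)(t - 11) / 36
  L_2(t) = (t - 4)(t - 7)(t - 11) / -18
  L_3(t) = (t - 4)(t - 7)(t - 10) / 28
Then g(t) = 66·L_0(t) + 492·L_1(t) + 1602·L_2(t) + 2180·L_3(t).
Expanding and collecting terms gives g(t) = 2t³ - 4t² + 2.
Evaluating at t = 14: g(14) = 4706.

4706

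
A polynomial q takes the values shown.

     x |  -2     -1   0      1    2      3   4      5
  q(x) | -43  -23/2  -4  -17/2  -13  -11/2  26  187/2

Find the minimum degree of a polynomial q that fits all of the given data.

3

Forward differences of the values at x = -2, -1, 0, 1, 2, 3, 4, 5:
  q  : -43  -23/2  -4  -17/2  -13  -11/2  26  187/2
  Δ  : 63/2  15/2  -9/2  -9/2  15/2  63/2  135/2
  Δ^2: -24  -12  0  12  24  36
  Δ^3: 12  12  12  12  12
  Δ^4: 0  0  0  0
  Δ^5: 0  0  0
  Δ^6: 0  0
  Δ^7: 0
The third differences are constant (12) and nonzero, while all higher differences vanish, so the minimal degree is 3.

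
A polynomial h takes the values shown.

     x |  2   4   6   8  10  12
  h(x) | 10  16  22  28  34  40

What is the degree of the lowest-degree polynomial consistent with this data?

1

Forward differences of the values at x = 2, 4, 6, 8, 10, 12:
  h  : 10  16  22  28  34  40
  Δ  : 6  6  6  6  6
  Δ^2: 0  0  0  0
  Δ^3: 0  0  0
  Δ^4: 0  0
  Δ^5: 0
The first differences are constant (6) and nonzero, while all higher differences vanish, so the minimal degree is 1.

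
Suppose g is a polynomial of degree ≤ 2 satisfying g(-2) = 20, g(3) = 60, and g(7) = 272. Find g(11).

644

Using the Lagrange interpolation formula with nodes -2, 3, 7:
  L_0(t) = (t - 3)(t - 7) / 45
  L_1(t) = (t + 2)(t - 7) / -20
  L_2(t) = (t + 2)(t - 3) / 36
Then g(t) = 20·L_0(t) + 60·L_1(t) + 272·L_2(t).
Expanding and collecting terms gives g(t) = 5t^2 + 3t + 6.
Evaluating at t = 11: g(11) = 644.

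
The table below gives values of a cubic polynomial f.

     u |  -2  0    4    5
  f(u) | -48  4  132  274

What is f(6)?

Write f(u) = au^3 + bu^2 + cu + d. Substituting each data point gives a linear system:
  -8a + 4b - 2c + d = -48
  d = 4
  64a + 16b + 4c + d = 132
  125a + 25b + 5c + d = 274
Solving the system yields a = 3, b = -5, c = 4, d = 4.
So f(u) = 3u³ - 5u² + 4u + 4.
Then f(6) = 496.

496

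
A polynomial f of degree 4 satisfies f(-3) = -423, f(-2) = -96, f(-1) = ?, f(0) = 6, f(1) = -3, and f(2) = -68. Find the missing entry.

-5

On equispaced nodes a degree-4 polynomial has vanishing fifth forward difference, so
  - f(-3) + 5·f(-2) - 10·f(-1) + 10·f(0) - 5·f(1) + f(2) = 0.
Substituting the known values and solving for f(-1):
  -10·f(-1) = 50
  f(-1) = -5.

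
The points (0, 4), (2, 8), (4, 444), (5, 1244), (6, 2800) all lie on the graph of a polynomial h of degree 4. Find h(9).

16024

Using the Lagrange interpolation formula with nodes 0, 2, 4, 5, 6:
  L_0(s) = (s - 2)(s - 4)(s - 5)(s - 6) / 240
  L_1(s) = s(s - 4)(s - 5)(s - 6) / -48
  L_2(s) = s(s - 2)(s - 5)(s - 6) / 16
  L_3(s) = s(s - 2)(s - 4)(s - 6) / -15
  L_4(s) = s(s - 2)(s - 4)(s - 5) / 48
Then h(s) = 4·L_0(s) + 8·L_1(s) + 444·L_2(s) + 1244·L_3(s) + 2800·L_4(s).
Expanding and collecting terms gives h(s) = 3s^4 - 5s^3 - 2s + 4.
Evaluating at s = 9: h(9) = 16024.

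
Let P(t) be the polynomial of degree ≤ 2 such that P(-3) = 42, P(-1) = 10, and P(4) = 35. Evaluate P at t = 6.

Using the Lagrange interpolation formula with nodes -3, -1, 4:
  L_0(t) = (t + 1)(t - 4) / 14
  L_1(t) = (t + 3)(t - 4) / -10
  L_2(t) = (t + 3)(t + 1) / 35
Then P(t) = 42·L_0(t) + 10·L_1(t) + 35·L_2(t).
Expanding and collecting terms gives P(t) = 3t² - 4t + 3.
Evaluating at t = 6: P(6) = 87.

87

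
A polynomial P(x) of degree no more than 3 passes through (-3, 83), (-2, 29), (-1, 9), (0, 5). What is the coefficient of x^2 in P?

-1

Write P(x) = ax^3 + bx^2 + cx + d. Substituting each data point gives a linear system:
  -27a + 9b - 3c + d = 83
  -8a + 4b - 2c + d = 29
  -a + b - c + d = 9
  d = 5
Solving the system yields a = -3, b = -1, c = -2, d = 5.
So P(x) = -3x³ - x² - 2x + 5.
The coefficient of x^2 is -1.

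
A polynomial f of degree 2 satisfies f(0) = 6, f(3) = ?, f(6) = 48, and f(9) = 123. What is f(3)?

9

The 3 known points determine the degree-2 polynomial uniquely.
Write f(x) = ax^2 + bx + c. Substituting each data point gives a linear system:
  c = 6
  36a + 6b + c = 48
  81a + 9b + c = 123
Solving the system yields a = 2, b = -5, c = 6.
So f(x) = 2x² - 5x + 6.
Then f(3) = 9.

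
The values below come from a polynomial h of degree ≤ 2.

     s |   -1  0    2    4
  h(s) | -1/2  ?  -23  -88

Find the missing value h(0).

The 3 known points determine the degree-2 polynomial uniquely.
Write h(s) = as^2 + bs + c. Substituting each data point gives a linear system:
  a - b + c = -1/2
  4a + 2b + c = -23
  16a + 4b + c = -88
Solving the system yields a = -5, b = -5/2, c = 2.
So h(s) = -5s² - (5/2)s + 2.
Then h(0) = 2.

2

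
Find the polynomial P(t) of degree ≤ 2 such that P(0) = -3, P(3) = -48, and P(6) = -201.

P(t) = -6t^2 + 3t - 3

Write P(t) = at^2 + bt + c. Substituting each data point gives a linear system:
  c = -3
  9a + 3b + c = -48
  36a + 6b + c = -201
Solving the system yields a = -6, b = 3, c = -3.
So P(t) = -6t^2 + 3t - 3.
Check: P(3) = -48. ✓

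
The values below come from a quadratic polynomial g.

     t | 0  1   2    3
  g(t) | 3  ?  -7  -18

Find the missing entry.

0

On equispaced nodes a degree-2 polynomial has vanishing third forward difference, so
  - g(0) + 3·g(1) - 3·g(2) + g(3) = 0.
Substituting the known values and solving for g(1):
  3·g(1) = 0
  g(1) = 0.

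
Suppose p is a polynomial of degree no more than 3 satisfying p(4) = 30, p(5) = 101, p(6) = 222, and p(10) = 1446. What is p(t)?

p(t) = 2t^3 - 5t^2 - 6t + 6

Using the Lagrange interpolation formula with nodes 4, 5, 6, 10:
  L_0(t) = (t - 5)(t - 6)(t - 10) / -12
  L_1(t) = (t - 4)(t - 6)(t - 10) / 5
  L_2(t) = (t - 4)(t - 5)(t - 10) / -8
  L_3(t) = (t - 4)(t - 5)(t - 6) / 120
Then p(t) = 30·L_0(t) + 101·L_1(t) + 222·L_2(t) + 1446·L_3(t).
Expanding and collecting terms gives p(t) = 2t³ - 5t² - 6t + 6.
Check: p(5) = 101. ✓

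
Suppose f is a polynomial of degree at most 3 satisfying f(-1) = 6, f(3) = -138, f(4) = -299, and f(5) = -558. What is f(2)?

-51

Using the Lagrange interpolation formula with nodes -1, 3, 4, 5:
  L_0(u) = (u - 3)(u - 4)(u - 5) / -120
  L_1(u) = (u + 1)(u - 4)(u - 5) / 8
  L_2(u) = (u + 1)(u - 3)(u - 5) / -5
  L_3(u) = (u + 1)(u - 3)(u - 4) / 12
Then f(u) = 6·L_0(u) - 138·L_1(u) - 299·L_2(u) - 558·L_3(u).
Expanding and collecting terms gives f(u) = -4u^3 - u^2 - 6u - 3.
Evaluating at u = 2: f(2) = -51.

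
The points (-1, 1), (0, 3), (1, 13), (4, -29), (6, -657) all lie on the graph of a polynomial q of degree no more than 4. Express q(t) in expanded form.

q(t) = -t^4 + 2t^3 + 5t^2 + 4t + 3

Write q(t) = at^4 + bt^3 + ct^2 + dt + e. Substituting each data point gives a linear system:
  a - b + c - d + e = 1
  e = 3
  a + b + c + d + e = 13
  256a + 64b + 16c + 4d + e = -29
  1296a + 216b + 36c + 6d + e = -657
Solving the system yields a = -1, b = 2, c = 5, d = 4, e = 3.
So q(t) = -t^4 + 2t^3 + 5t^2 + 4t + 3.
Check: q(6) = -657. ✓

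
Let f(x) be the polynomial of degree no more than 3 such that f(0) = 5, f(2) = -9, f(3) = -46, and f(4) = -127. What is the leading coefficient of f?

Write f(x) = ax^3 + bx^2 + cx + d. Substituting each data point gives a linear system:
  d = 5
  8a + 4b + 2c + d = -9
  27a + 9b + 3c + d = -46
  64a + 16b + 4c + d = -127
Solving the system yields a = -3, b = 5, c = -5, d = 5.
So f(x) = -3x^3 + 5x^2 - 5x + 5.
The leading coefficient is -3.

-3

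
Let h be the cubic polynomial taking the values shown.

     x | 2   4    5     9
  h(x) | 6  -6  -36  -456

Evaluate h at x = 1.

0

Using the Lagrange interpolation formula with nodes 2, 4, 5, 9:
  L_0(x) = (x - 4)(x - 5)(x - 9) / -42
  L_1(x) = (x - 2)(x - 5)(x - 9) / 10
  L_2(x) = (x - 2)(x - 4)(x - 9) / -12
  L_3(x) = (x - 2)(x - 4)(x - 5) / 140
Then h(x) = 6·L_0(x) - 6·L_1(x) - 36·L_2(x) - 456·L_3(x).
Expanding and collecting terms gives h(x) = -x³ + 3x² + 4x - 6.
Evaluating at x = 1: h(1) = 0.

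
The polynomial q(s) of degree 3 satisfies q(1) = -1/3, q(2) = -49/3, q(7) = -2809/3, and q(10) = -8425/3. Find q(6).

-1741/3

Using the Lagrange interpolation formula with nodes 1, 2, 7, 10:
  L_0(s) = (s - 2)(s - 7)(s - 10) / -54
  L_1(s) = (s - 1)(s - 7)(s - 10) / 40
  L_2(s) = (s - 1)(s - 2)(s - 10) / -90
  L_3(s) = (s - 1)(s - 2)(s - 7) / 216
Then q(s) = -1/3·L_0(s) - 49/3·L_1(s) - 2809/3·L_2(s) - 8425/3·L_3(s).
Expanding and collecting terms gives q(s) = -3s³ + 2s² - s + 5/3.
Evaluating at s = 6: q(6) = -1741/3.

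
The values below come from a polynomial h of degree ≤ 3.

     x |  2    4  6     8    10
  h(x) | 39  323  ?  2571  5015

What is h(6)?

1087

The 4 known points determine the degree-3 polynomial uniquely.
Write h(x) = ax^3 + bx^2 + cx + d. Substituting each data point gives a linear system:
  8a + 4b + 2c + d = 39
  64a + 16b + 4c + d = 323
  512a + 64b + 8c + d = 2571
  1000a + 100b + 10c + d = 5015
Solving the system yields a = 5, b = 0, c = 2, d = -5.
So h(x) = 5x³ + 2x - 5.
Then h(6) = 1087.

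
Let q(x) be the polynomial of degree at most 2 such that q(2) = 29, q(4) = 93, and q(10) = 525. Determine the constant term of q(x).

5

Write q(x) = ax^2 + bx + c. Substituting each data point gives a linear system:
  4a + 2b + c = 29
  16a + 4b + c = 93
  100a + 10b + c = 525
Solving the system yields a = 5, b = 2, c = 5.
So q(x) = 5x² + 2x + 5.
The constant term is 5.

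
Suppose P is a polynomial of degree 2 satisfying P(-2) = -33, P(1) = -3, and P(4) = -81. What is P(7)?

Forward differences of the values at u = -2, 1, 4:
  P  : -33  -3  -81
  Δ  : 30  -78
  Δ^2: -108
The second differences are constant, confirming degree 2.
Interpolating (Newton forward form) and evaluating at u = 7 gives P(7) = -267.

-267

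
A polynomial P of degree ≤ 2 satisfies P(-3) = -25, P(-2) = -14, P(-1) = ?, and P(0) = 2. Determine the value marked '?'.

-5

On equispaced nodes a degree-2 polynomial has vanishing third forward difference, so
  - P(-3) + 3·P(-2) - 3·P(-1) + P(0) = 0.
Substituting the known values and solving for P(-1):
  -3·P(-1) = 15
  P(-1) = -5.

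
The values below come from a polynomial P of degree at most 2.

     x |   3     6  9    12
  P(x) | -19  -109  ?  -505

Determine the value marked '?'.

The 3 known points determine the degree-2 polynomial uniquely.
Write P(x) = ax^2 + bx + c. Substituting each data point gives a linear system:
  9a + 3b + c = -19
  36a + 6b + c = -109
  144a + 12b + c = -505
Solving the system yields a = -4, b = 6, c = -1.
So P(x) = -4x^2 + 6x - 1.
Then P(9) = -271.

-271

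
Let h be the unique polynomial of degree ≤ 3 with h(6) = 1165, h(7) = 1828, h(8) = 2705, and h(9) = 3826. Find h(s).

Write h(s) = as^3 + bs^2 + cs + d. Substituting each data point gives a linear system:
  216a + 36b + 6c + d = 1165
  343a + 49b + 7c + d = 1828
  512a + 64b + 8c + d = 2705
  729a + 81b + 9c + d = 3826
Solving the system yields a = 5, b = 2, c = 2, d = 1.
So h(s) = 5s³ + 2s² + 2s + 1.
Check: h(7) = 1828. ✓

h(s) = 5s^3 + 2s^2 + 2s + 1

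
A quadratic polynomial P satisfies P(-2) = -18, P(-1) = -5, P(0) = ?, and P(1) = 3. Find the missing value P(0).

On equispaced nodes a degree-2 polynomial has vanishing third forward difference, so
  - P(-2) + 3·P(-1) - 3·P(0) + P(1) = 0.
Substituting the known values and solving for P(0):
  -3·P(0) = -6
  P(0) = 2.

2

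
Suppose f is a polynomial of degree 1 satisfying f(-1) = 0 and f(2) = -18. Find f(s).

f(s) = -6s - 6

Write f(s) = as + b. Substituting each data point gives a linear system:
  -a + b = 0
  2a + b = -18
Solving the system yields a = -6, b = -6.
So f(s) = -6s - 6.
Check: f(2) = -18. ✓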